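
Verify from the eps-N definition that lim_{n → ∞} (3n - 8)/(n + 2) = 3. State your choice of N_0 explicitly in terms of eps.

Let eps > 0 be given. For n ≥ 1, |(3n - 8)/(n + 2) − 3| = |-14|/((n + 2)) = 14/((n + 2)).
Since n + 2 ≥ n for n ≥ 1, this is ≤ 14/(n) = 14/n.
So |(3n - 8)/(n + 2) − 3| < eps whenever n > 14/eps.
Take N_0 = 14/eps. If n > N_0 then |(3n - 8)/(n + 2) − 3| ≤ 14/n < eps.

N_0 = 14/eps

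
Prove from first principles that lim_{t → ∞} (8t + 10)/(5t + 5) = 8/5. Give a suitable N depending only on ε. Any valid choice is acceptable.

Suppose ε > 0. We seek N > 0 such that t > N implies |(8t + 10)/(5t + 5) − (8/5)| < ε.
(8t + 10)/(5t + 5) − (8/5) = (5(8t + 10) − 8(5t + 5)) / (5(5t + 5)) = 10/(5(5t + 5)).
For t > 0 we have 5t + 5 > 5t, so |(8t + 10)/(5t + 5) − (8/5)| = 10/(5(5t + 5)) < 10/(5·5t) = (2/5)/t.
Thus |(8t + 10)/(5t + 5) − (8/5)| < ε whenever t > (2/5)/ε.
Take N = (2/5)/ε. If t > N then |(8t + 10)/(5t + 5) − (8/5)| < (2/5)/t < ε.

N = (2/5)/ε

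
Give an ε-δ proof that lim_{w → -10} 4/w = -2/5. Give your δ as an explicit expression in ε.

Let ε > 0 be given. We seek δ > 0 such that 0 < |w + 10| < δ implies |4/w + 2/5| < ε.
|4/w + 2/5| = 4·|-10 − w|/(10·|w|) = 4|w + 10|/(10|w|).
Require δ ≤ 5 so that |w| > 10 − 5 = 5, hence 10|w| > 50.
Then |4/w + 2/5| < 4|w + 10|/50, which is < ε when |w + 10| < (25/2)ε.
Take δ = min(5, (25/2)ε). Then 0 < |w + 10| < δ gives both |w + 10| < 5 and |w + 10| < (25/2)ε, so |4/w + 2/5| < ε.

δ = min(5, (25/2)ε)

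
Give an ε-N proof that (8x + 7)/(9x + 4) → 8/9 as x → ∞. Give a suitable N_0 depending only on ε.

Fix ε > 0. We seek N_0 > 0 such that x > N_0 implies |(8x + 7)/(9x + 4) − (8/9)| < ε.
(8x + 7)/(9x + 4) − (8/9) = (9(8x + 7) − 8(9x + 4)) / (9(9x + 4)) = 31/(9(9x + 4)).
For x > 0 we have 9x + 4 > 9x, so |(8x + 7)/(9x + 4) − (8/9)| = 31/(9(9x + 4)) < 31/(9·9x) = (31/81)/x.
Thus |(8x + 7)/(9x + 4) − (8/9)| < ε whenever x > (31/81)/ε.
Take N_0 = (31/81)/ε. If x > N_0 then |(8x + 7)/(9x + 4) − (8/9)| < (31/81)/x < ε.

N_0 = (31/81)/ε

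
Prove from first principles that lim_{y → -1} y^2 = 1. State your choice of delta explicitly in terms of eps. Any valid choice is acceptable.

delta = min(2, eps/4)

Let eps > 0 be given. We seek delta > 0 with 0 < |y + 1| < delta ⇒ |y^2 − 1| < eps.
Factor: y^2 − 1 = (y + 1)(y - 1), so |y^2 − 1| = |y + 1|·|y - 1|.
Restrict delta ≤ 2. Then |y + 1| < 2 gives |y| < 3, so by the triangle inequality |y - 1| ≤ 3 + 1 = 4.
Hence |y^2 − 1| ≤ 4|y + 1|, which is < eps once |y + 1| < eps/4.
Take delta = min(2, eps/4). If 0 < |y + 1| < delta then both bounds hold and |y^2 − 1| ≤ 4|y + 1| < 4·(eps/4) = eps.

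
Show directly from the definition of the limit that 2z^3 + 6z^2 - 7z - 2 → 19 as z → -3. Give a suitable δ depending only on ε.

Let ε > 0 be given. We want δ > 0 such that 0 < |z + 3| < δ implies |(2z^3 + 6z^2 - 7z - 2) − 19| < ε.
(2z^3 + 6z^2 - 7z - 2) − 19 = 2z^3 + 6z^2 - 7z - 21 = (z + 3)(2z^2 - 7).
So |(2z^3 + 6z^2 - 7z - 2) − 19| = |z + 3|·|2z^2 - 7|.
Require δ ≤ 1. Then |z + 3| < 1 gives |z| < 4, and by the triangle inequality |2z^2 - 7| ≤ 2·4^2 + 7 = 39.
Hence |(2z^3 + 6z^2 - 7z - 2) − 19| ≤ 39|z + 3| < ε provided |z + 3| < ε/39.
Choosing δ = min(1, ε/39) ensures both conditions, hence |(2z^3 + 6z^2 - 7z - 2) − 19| < ε.

δ = min(1, ε/39)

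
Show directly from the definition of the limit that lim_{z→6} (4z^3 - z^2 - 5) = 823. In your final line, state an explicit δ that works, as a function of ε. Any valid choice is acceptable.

Fix ε > 0. We want δ > 0 such that 0 < |z − 6| < δ implies |(4z^3 - z^2 - 5) − 823| < ε.
(4z^3 - z^2 - 5) − 823 = 4z^3 - z^2 - 828 = (z − 6)(4z^2 + 23z + 138).
So |(4z^3 - z^2 - 5) − 823| = |z − 6|·|4z^2 + 23z + 138|.
Require δ ≤ 1. Then |z − 6| < 1 gives |z| < 7, and by the triangle inequality |4z^2 + 23z + 138| ≤ 4·7^2 + 23·7 + 138 = 495.
Hence |(4z^3 - z^2 - 5) − 823| ≤ 495|z − 6| < ε provided |z − 6| < ε/495.
Choosing δ = min(1, ε/495) ensures both conditions, hence |(4z^3 - z^2 - 5) − 823| < ε.

δ = min(1, ε/495)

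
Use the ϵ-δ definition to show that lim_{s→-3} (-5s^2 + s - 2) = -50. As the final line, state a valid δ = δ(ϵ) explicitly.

Let ϵ > 0. We want δ > 0 such that 0 < |s + 3| < δ implies |(-5s^2 + s - 2) + 50| < ϵ.
(-5s^2 + s - 2) + 50 = -5s^2 + s + 48 = (s + 3)(-5s + 16).
So |(-5s^2 + s - 2) + 50| = |s + 3|·|-5s + 16|.
Assume first that |s + 3| < 1, so |s| < 4. Then |-5s + 16| ≤ 5·4 + 16 = 36.
Hence |(-5s^2 + s - 2) + 50| ≤ 36|s + 3| < ϵ provided |s + 3| < ϵ/36.
Take δ = min(1, ϵ/36). Then 0 < |s + 3| < δ gives both |s + 3| < 1 and |s + 3| < ϵ/36, so |(-5s^2 + s - 2) + 50| < ϵ.

δ = min(1, ϵ/36)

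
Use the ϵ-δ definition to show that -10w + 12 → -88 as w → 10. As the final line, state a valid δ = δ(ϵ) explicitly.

δ = ϵ/10

Let ϵ > 0. We need δ > 0 so that 0 < |w − 10| < δ implies |(-10w + 12) + 88| < ϵ.
|(-10w + 12) + 88| = |-10w + 100| = 10|w − 10|.
So 10|w − 10| < ϵ exactly when |w − 10| < ϵ/10.
Take δ = ϵ/10. If 0 < |w − 10| < δ then |(-10w + 12) + 88| = 10|w − 10| < 10·(ϵ/10) = ϵ.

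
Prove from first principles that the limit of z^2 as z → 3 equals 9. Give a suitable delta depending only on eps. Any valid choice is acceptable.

Fix eps > 0. We seek delta > 0 with 0 < |z − 3| < delta ⇒ |z^2 − 9| < eps.
Factor: z^2 − 9 = (z − 3)(z + 3), so |z^2 − 9| = |z − 3|·|z + 3|.
Restrict delta ≤ 1. Then |z − 3| < 1 gives |z| < 4, so by the triangle inequality |z + 3| ≤ 4 + 3 = 7.
Hence |z^2 − 9| ≤ 7|z − 3|, which is < eps once |z − 3| < eps/7.
Take delta = min(1, eps/7). If 0 < |z − 3| < delta then both bounds hold and |z^2 − 9| ≤ 7|z − 3| < 7·(eps/7) = eps.

delta = min(1, eps/7)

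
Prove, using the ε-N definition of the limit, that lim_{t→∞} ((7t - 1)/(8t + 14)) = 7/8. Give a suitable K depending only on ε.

K = (53/32)/ε

Fix ε > 0. We seek K > 0 such that t > K implies |(7t - 1)/(8t + 14) − (7/8)| < ε.
(7t - 1)/(8t + 14) − (7/8) = (8(7t - 1) − 7(8t + 14)) / (8(8t + 14)) = -106/(8(8t + 14)).
For t > 0 we have 8t + 14 > 8t, so |(7t - 1)/(8t + 14) − (7/8)| = 106/(8(8t + 14)) < 106/(8·8t) = (53/32)/t.
Thus |(7t - 1)/(8t + 14) − (7/8)| < ε whenever t > (53/32)/ε.
Take K = (53/32)/ε. If t > K then |(7t - 1)/(8t + 14) − (7/8)| < (53/32)/t < ε.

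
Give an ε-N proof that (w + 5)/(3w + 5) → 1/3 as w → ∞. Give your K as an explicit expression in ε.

K = (10/9)/ε

Let ε > 0. We seek K > 0 such that w > K implies |(w + 5)/(3w + 5) − (1/3)| < ε.
(w + 5)/(3w + 5) − (1/3) = (3(w + 5) − (3w + 5)) / (3(3w + 5)) = 10/(3(3w + 5)).
For w > 0 we have 3w + 5 > 3w, so |(w + 5)/(3w + 5) − (1/3)| = 10/(3(3w + 5)) < 10/(3·3w) = (10/9)/w.
Thus |(w + 5)/(3w + 5) − (1/3)| < ε whenever w > (10/9)/ε.
Take K = (10/9)/ε. If w > K then |(w + 5)/(3w + 5) − (1/3)| < (10/9)/w < ε.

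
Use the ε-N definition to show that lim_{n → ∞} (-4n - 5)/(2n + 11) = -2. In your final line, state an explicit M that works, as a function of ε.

Fix ε > 0. For n ≥ 1, |(-4n - 5)/(2n + 11) + 2| = |34|/(2(2n + 11)) = 34/(2(2n + 11)).
Since 2n + 11 ≥ 2n for n ≥ 1, this is ≤ 34/(2·2n) = (17/2)/n.
So |(-4n - 5)/(2n + 11) + 2| < ε whenever n > (17/2)/ε.
Take M = (17/2)/ε. If n > M then |(-4n - 5)/(2n + 11) + 2| ≤ (17/2)/n < ε.

M = (17/2)/ε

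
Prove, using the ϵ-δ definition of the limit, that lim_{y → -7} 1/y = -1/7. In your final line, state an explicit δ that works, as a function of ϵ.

δ = min(7/2, (49/2)ϵ)

Let ϵ > 0. We seek δ > 0 such that 0 < |y + 7| < δ implies |1/y + 1/7| < ϵ.
|1/y + 1/7| = |-7 − y|/(7·|y|) = |y + 7|/(7|y|).
Restrict δ ≤ 7/2. Then |y + 7| < 7/2 gives |y| > 7/2, so 7|y| > 49/2.
Then |1/y + 1/7| < |y + 7|/(49/2), which is < ϵ when |y + 7| < (49/2)ϵ.
Take δ = min(7/2, (49/2)ϵ). Then 0 < |y + 7| < δ gives both |y + 7| < 7/2 and |y + 7| < (49/2)ϵ, so |1/y + 1/7| < ϵ.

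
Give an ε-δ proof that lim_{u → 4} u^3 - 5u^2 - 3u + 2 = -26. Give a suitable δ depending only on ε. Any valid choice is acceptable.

Let ε > 0 be given. We want δ > 0 such that 0 < |u − 4| < δ implies |(u^3 - 5u^2 - 3u + 2) + 26| < ε.
(u^3 - 5u^2 - 3u + 2) + 26 = u^3 - 5u^2 - 3u + 28 = (u − 4)(u^2 - u - 7).
So |(u^3 - 5u^2 - 3u + 2) + 26| = |u − 4|·|u^2 - u - 7|.
Require δ ≤ 2. Then |u − 4| < 2 gives |u| < 6, and by the triangle inequality |u^2 - u - 7| ≤ 6^2 + 6 + 7 = 49.
Hence |(u^3 - 5u^2 - 3u + 2) + 26| ≤ 49|u − 4| < ε provided |u − 4| < ε/49.
Choosing δ = min(2, ε/49) ensures both conditions, hence |(u^3 - 5u^2 - 3u + 2) + 26| < ε.

δ = min(2, ε/49)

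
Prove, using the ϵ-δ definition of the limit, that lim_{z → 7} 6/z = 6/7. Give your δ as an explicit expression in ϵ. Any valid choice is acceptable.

δ = min(7/2, (49/12)ϵ)

Suppose ϵ > 0. We seek δ > 0 such that 0 < |z − 7| < δ implies |6/z − (6/7)| < ϵ.
|6/z − (6/7)| = 6·|7 − z|/(7·|z|) = 6|z − 7|/(7|z|).
Require δ ≤ 7/2 so that |z| > 7 − 7/2 = 7/2, hence 7|z| > 49/2.
Then |6/z − (6/7)| < 6|z − 7|/(49/2), which is < ϵ when |z − 7| < (49/12)ϵ.
Take δ = min(7/2, (49/12)ϵ). Then 0 < |z − 7| < δ gives both |z − 7| < 7/2 and |z − 7| < (49/12)ϵ, so |6/z − (6/7)| < ϵ.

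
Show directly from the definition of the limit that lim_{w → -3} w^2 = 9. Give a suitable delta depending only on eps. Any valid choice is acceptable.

Let eps > 0. We seek delta > 0 with 0 < |w + 3| < delta ⇒ |w^2 − 9| < eps.
Factor: w^2 − 9 = (w + 3)(w - 3), so |w^2 − 9| = |w + 3|·|w - 3|.
Restrict delta ≤ 2. Then |w + 3| < 2 gives |w| < 5, so by the triangle inequality |w - 3| ≤ 5 + 3 = 8.
Hence |w^2 − 9| ≤ 8|w + 3|, which is < eps once |w + 3| < eps/8.
Take delta = min(2, eps/8). If 0 < |w + 3| < delta then both bounds hold and |w^2 − 9| ≤ 8|w + 3| < 8·(eps/8) = eps.

delta = min(2, eps/8)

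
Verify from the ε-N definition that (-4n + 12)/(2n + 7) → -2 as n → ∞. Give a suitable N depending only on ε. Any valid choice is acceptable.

N = 13/ε

Fix ε > 0. For n ≥ 1, |(-4n + 12)/(2n + 7) + 2| = |52|/(2(2n + 7)) = 52/(2(2n + 7)).
Since 2n + 7 ≥ 2n for n ≥ 1, this is ≤ 52/(2·2n) = 13/n.
So |(-4n + 12)/(2n + 7) + 2| < ε whenever n > 13/ε.
Take N = 13/ε. If n > N then |(-4n + 12)/(2n + 7) + 2| ≤ 13/n < ε.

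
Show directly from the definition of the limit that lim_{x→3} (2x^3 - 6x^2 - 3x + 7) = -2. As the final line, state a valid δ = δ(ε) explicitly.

Let ε > 0 be given. We want δ > 0 such that 0 < |x − 3| < δ implies |(2x^3 - 6x^2 - 3x + 7) + 2| < ε.
(2x^3 - 6x^2 - 3x + 7) + 2 = 2x^3 - 6x^2 - 3x + 9 = (x − 3)(2x^2 - 3).
So |(2x^3 - 6x^2 - 3x + 7) + 2| = |x − 3|·|2x^2 - 3|.
Require δ ≤ 1. Then |x − 3| < 1 gives |x| < 4, and by the triangle inequality |2x^2 - 3| ≤ 2·4^2 + 3 = 35.
Hence |(2x^3 - 6x^2 - 3x + 7) + 2| ≤ 35|x − 3| < ε provided |x − 3| < ε/35.
Choosing δ = min(1, ε/35) ensures both conditions, hence |(2x^3 - 6x^2 - 3x + 7) + 2| < ε.

δ = min(1, ε/35)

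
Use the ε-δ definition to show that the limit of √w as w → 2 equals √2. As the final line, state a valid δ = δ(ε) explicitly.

Let ε > 0 be given. We want δ > 0 such that 0 < |w − 2| < δ implies |√w − √2| < ε.
Multiplying by the conjugate, |√w − √2| = |w − 2|/(√w + √2).
Restrict δ ≤ 2 so that |w − 2| < 2 forces w > 0, and then √w + √2 > √2.
Hence |√w − √2| < |w − 2|/√2, which is < ε once |w − 2| < √2·ε.
Take δ = min(2, √2·ε). If 0 < |w − 2| < δ then w > 0 and |√w − √2| < |w − 2|/√2 < ε.

δ = min(2, √2·ε)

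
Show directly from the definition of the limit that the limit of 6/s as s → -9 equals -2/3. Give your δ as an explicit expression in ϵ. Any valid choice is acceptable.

δ = min(9/2, (27/4)ϵ)

Suppose ϵ > 0. We seek δ > 0 such that 0 < |s + 9| < δ implies |6/s + 2/3| < ϵ.
|6/s + 2/3| = 6·|-9 − s|/(9·|s|) = 6|s + 9|/(9|s|).
Restrict δ ≤ 9/2. Then |s + 9| < 9/2 gives |s| > 9/2, so 9|s| > 81/2.
Then |6/s + 2/3| < 6|s + 9|/(81/2), which is < ϵ when |s + 9| < (27/4)ϵ.
Take δ = min(9/2, (27/4)ϵ). Then 0 < |s + 9| < δ gives both |s + 9| < 9/2 and |s + 9| < (27/4)ϵ, so |6/s + 2/3| < ϵ.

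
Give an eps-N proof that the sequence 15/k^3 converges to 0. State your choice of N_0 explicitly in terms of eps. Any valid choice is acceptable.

N_0 = (15/eps)^{1/3}

Fix eps > 0. For k ≥ 1, |15/k^3 − 0| = 15/k^3.
15/k^3 < eps ⇔ k^3 > 15/eps ⇔ k > (15/eps)^{1/3}.
Take N_0 = (15/eps)^{1/3}. Then k > N_0 implies 15/k^3 < eps.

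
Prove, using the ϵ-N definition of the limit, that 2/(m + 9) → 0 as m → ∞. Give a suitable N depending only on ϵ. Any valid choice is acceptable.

N = 2/ϵ

Let ϵ > 0 be given. For m ≥ 1, |2/(m + 9) − 0| = 2/(m + 9) ≤ 2/m.
We need 2/m < ϵ, i.e. m > 2/ϵ.
Take N = 2/ϵ. If m > N then |2/(m + 9)| ≤ 2/m < ϵ.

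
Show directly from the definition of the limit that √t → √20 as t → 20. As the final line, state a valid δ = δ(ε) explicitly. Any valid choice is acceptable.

Suppose ε > 0. We want δ > 0 such that 0 < |t − 20| < δ implies |√t − √20| < ε.
Multiplying by the conjugate, |√t − √20| = |t − 20|/(√t + √20).
Restrict δ ≤ 20 so that |t − 20| < 20 forces t > 0, and then √t + √20 > √20.
Hence |√t − √20| < |t − 20|/√20, which is < ε once |t − 20| < √20·ε.
Take δ = min(20, √20·ε). If 0 < |t − 20| < δ then t > 0 and |√t − √20| < |t − 20|/√20 < ε.

δ = min(20, √20·ε)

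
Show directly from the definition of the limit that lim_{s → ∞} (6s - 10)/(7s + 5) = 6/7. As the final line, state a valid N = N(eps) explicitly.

N = (100/49)/eps

Let eps > 0. We seek N > 0 such that s > N implies |(6s - 10)/(7s + 5) − (6/7)| < eps.
(6s - 10)/(7s + 5) − (6/7) = (7(6s - 10) − 6(7s + 5)) / (7(7s + 5)) = -100/(7(7s + 5)).
For s > 0 we have 7s + 5 > 7s, so |(6s - 10)/(7s + 5) − (6/7)| = 100/(7(7s + 5)) < 100/(7·7s) = (100/49)/s.
Thus |(6s - 10)/(7s + 5) − (6/7)| < eps whenever s > (100/49)/eps.
Take N = (100/49)/eps. If s > N then |(6s - 10)/(7s + 5) − (6/7)| < (100/49)/s < eps.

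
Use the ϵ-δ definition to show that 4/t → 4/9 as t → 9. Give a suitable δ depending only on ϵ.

Let ϵ > 0 be given. We seek δ > 0 such that 0 < |t − 9| < δ implies |4/t − (4/9)| < ϵ.
|4/t − (4/9)| = 4·|9 − t|/(9·|t|) = 4|t − 9|/(9|t|).
Restrict δ ≤ 9/2. Then |t − 9| < 9/2 gives |t| > 9/2, so 9|t| > 81/2.
Then |4/t − (4/9)| < 4|t − 9|/(81/2), which is < ϵ when |t − 9| < (81/8)ϵ.
Take δ = min(9/2, (81/8)ϵ). Then 0 < |t − 9| < δ gives both |t − 9| < 9/2 and |t − 9| < (81/8)ϵ, so |4/t − (4/9)| < ϵ.

δ = min(9/2, (81/8)ϵ)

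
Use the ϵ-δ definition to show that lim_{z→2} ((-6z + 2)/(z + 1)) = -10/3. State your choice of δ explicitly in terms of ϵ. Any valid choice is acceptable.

Fix ϵ > 0. We want δ > 0 with 0 < |z − 2| < δ ⇒ |(-6z + 2)/(z + 1) + 10/3| < ϵ.
Combining over a common denominator, (-6z + 2)/(z + 1) + 10/3 = [(-6z + 2)·3 − (-10)·(z + 1)] / [3·(z + 1)] = -8(z − 2) / (3(z + 1)).
So |(-6z + 2)/(z + 1) + 10/3| = 8|z − 2| / (3·|z + 1|).
Require δ ≤ 3/2, so |z + 1| ≥ |3| − |z − 2| > 3 − 3/2 = 3/2.
Hence |(-6z + 2)/(z + 1) + 10/3| < 8|z − 2|/(3·(3/2)) = (16/9)|z − 2|, which is < ϵ once |z − 2| < (9/16)ϵ.
Take δ = min(3/2, (9/16)ϵ). Then 0 < |z − 2| < δ forces both bounds, so |(-6z + 2)/(z + 1) + 10/3| < ϵ.

δ = min(3/2, (9/16)ϵ)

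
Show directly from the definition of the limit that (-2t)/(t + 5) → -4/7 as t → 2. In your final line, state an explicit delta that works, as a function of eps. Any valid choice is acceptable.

Let eps > 0 be given. We want delta > 0 with 0 < |t − 2| < delta ⇒ |(-2t)/(t + 5) + 4/7| < eps.
Combining over a common denominator, (-2t)/(t + 5) + 4/7 = [(-2t)·7 − (-4)·(t + 5)] / [7·(t + 5)] = -10(t − 2) / (7(t + 5)).
So |(-2t)/(t + 5) + 4/7| = 10|t − 2| / (7·|t + 5|).
Require delta ≤ 7/2, so |t + 5| ≥ |7| − |t − 2| > 7 − 7/2 = 7/2.
Hence |(-2t)/(t + 5) + 4/7| < 10|t − 2|/(7·(7/2)) = (20/49)|t − 2|, which is < eps once |t − 2| < (49/20)eps.
Take delta = min(7/2, (49/20)eps). Then 0 < |t − 2| < delta forces both bounds, so |(-2t)/(t + 5) + 4/7| < eps.

delta = min(7/2, (49/20)eps)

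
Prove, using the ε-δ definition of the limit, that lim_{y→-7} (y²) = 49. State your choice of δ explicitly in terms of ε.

Let ε > 0 be given. We seek δ > 0 with 0 < |y + 7| < δ ⇒ |y² − 49| < ε.
Factor: y² − 49 = (y + 7)(y - 7), so |y² − 49| = |y + 7|·|y - 7|.
Impose δ ≤ 1 so that |y| < 8; then |y - 7| ≤ 15.
Hence |y² − 49| ≤ 15|y + 7|, which is < ε once |y + 7| < ε/15.
Take δ = min(1, ε/15). If 0 < |y + 7| < δ then both bounds hold and |y² − 49| ≤ 15|y + 7| < 15·(ε/15) = ε.

δ = min(1, ε/15)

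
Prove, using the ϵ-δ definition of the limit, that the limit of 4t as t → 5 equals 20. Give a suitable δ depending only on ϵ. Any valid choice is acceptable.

Suppose ϵ > 0. We need δ > 0 so that 0 < |t − 5| < δ implies |(4t) − 20| < ϵ.
Since (4t) − 20 = 4(t − 5), we have |(4t) − 20| = 4|t − 5|.
Thus it suffices that |t − 5| < ϵ/4.
Choosing δ = ϵ/4 gives |(4t) − 20| = 4|t − 5| < ϵ whenever |t − 5| < δ.

δ = ϵ/4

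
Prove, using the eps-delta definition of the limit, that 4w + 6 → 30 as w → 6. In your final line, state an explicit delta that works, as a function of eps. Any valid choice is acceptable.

delta = eps/4

Let eps > 0. We need delta > 0 so that 0 < |w − 6| < delta implies |(4w + 6) − 30| < eps.
Since (4w + 6) − 30 = 4(w − 6), we have |(4w + 6) − 30| = 4|w − 6|.
So 4|w − 6| < eps exactly when |w − 6| < eps/4.
Choosing delta = eps/4 gives |(4w + 6) − 30| = 4|w − 6| < eps whenever |w − 6| < delta.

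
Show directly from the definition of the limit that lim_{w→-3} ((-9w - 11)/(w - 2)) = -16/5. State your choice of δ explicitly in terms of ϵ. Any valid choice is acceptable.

Fix ϵ > 0. We want δ > 0 with 0 < |w + 3| < δ ⇒ |(-9w - 11)/(w - 2) + 16/5| < ϵ.
Combining over a common denominator, (-9w - 11)/(w - 2) + 16/5 = [(-9w - 11)·(-5) − 16·(w - 2)] / [(-5)·(w - 2)] = 29(w + 3) / ((-5)(w - 2)).
So |(-9w - 11)/(w - 2) + 16/5| = 29|w + 3| / (5·|w − 2|).
Restrict δ ≤ 5/2. Then |w + 3| < 5/2 gives |w − 2| = |(w + 3) + (-5)| ≥ 5 − 5/2 = 5/2.
Hence |(-9w - 11)/(w - 2) + 16/5| < 29|w + 3|/(5·(5/2)) = (58/25)|w + 3|, which is < ϵ once |w + 3| < (25/58)ϵ.
Take δ = min(5/2, (25/58)ϵ). Then 0 < |w + 3| < δ forces both bounds, so |(-9w - 11)/(w - 2) + 16/5| < ϵ.

δ = min(5/2, (25/58)ϵ)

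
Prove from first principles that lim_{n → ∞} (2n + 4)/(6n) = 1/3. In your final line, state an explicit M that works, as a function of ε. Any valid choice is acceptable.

Let ε > 0. For n ≥ 1, |(2n + 4)/(6n) − (1/3)| = |24|/(6(6n)) = 24/(6(6n)).
Since 6n ≥ 6n for n ≥ 1, this is ≤ 24/(6·6n) = (2/3)/n.
So |(2n + 4)/(6n) − (1/3)| < ε whenever n > (2/3)/ε.
Take M = (2/3)/ε. If n > M then |(2n + 4)/(6n) − (1/3)| ≤ (2/3)/n < ε.

M = (2/3)/ε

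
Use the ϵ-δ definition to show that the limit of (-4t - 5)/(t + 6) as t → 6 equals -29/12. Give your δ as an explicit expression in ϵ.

Let ϵ > 0 be given. We want δ > 0 with 0 < |t − 6| < δ ⇒ |(-4t - 5)/(t + 6) + 29/12| < ϵ.
Combining over a common denominator, (-4t - 5)/(t + 6) + 29/12 = [(-4t - 5)·12 − (-29)·(t + 6)] / [12·(t + 6)] = -19(t − 6) / (12(t + 6)).
So |(-4t - 5)/(t + 6) + 29/12| = 19|t − 6| / (12·|t + 6|).
Restrict δ ≤ 6. Then |t − 6| < 6 gives |t + 6| = |(t − 6) + 12| ≥ 12 − 6 = 6.
Hence |(-4t - 5)/(t + 6) + 29/12| < 19|t − 6|/(12·6) = (19/72)|t − 6|, which is < ϵ once |t − 6| < (72/19)ϵ.
Take δ = min(6, (72/19)ϵ). Then 0 < |t − 6| < δ forces both bounds, so |(-4t - 5)/(t + 6) + 29/12| < ϵ.

δ = min(6, (72/19)ϵ)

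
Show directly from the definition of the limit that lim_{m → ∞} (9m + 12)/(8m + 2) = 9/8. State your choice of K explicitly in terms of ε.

K = (39/32)/ε

Fix ε > 0. For m ≥ 1, |(9m + 12)/(8m + 2) − (9/8)| = |78|/(8(8m + 2)) = 78/(8(8m + 2)).
Since 8m + 2 ≥ 8m for m ≥ 1, this is ≤ 78/(8·8m) = (39/32)/m.
So |(9m + 12)/(8m + 2) − (9/8)| < ε whenever m > (39/32)/ε.
Take K = (39/32)/ε. If m > K then |(9m + 12)/(8m + 2) − (9/8)| ≤ (39/32)/m < ε.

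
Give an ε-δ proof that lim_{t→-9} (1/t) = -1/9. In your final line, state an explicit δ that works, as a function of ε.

Fix ε > 0. We seek δ > 0 such that 0 < |t + 9| < δ implies |1/t + 1/9| < ε.
|1/t + 1/9| = |-9 − t|/(9·|t|) = |t + 9|/(9|t|).
Restrict δ ≤ 9/2. Then |t + 9| < 9/2 gives |t| > 9/2, so 9|t| > 81/2.
Then |1/t + 1/9| < |t + 9|/(81/2), which is < ε when |t + 9| < (81/2)ε.
Take δ = min(9/2, (81/2)ε). Then 0 < |t + 9| < δ gives both |t + 9| < 9/2 and |t + 9| < (81/2)ε, so |1/t + 1/9| < ε.

δ = min(9/2, (81/2)ε)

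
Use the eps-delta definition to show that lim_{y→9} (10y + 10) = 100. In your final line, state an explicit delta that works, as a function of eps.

delta = eps/10

Let eps > 0 be given. We need delta > 0 so that 0 < |y − 9| < delta implies |(10y + 10) − 100| < eps.
Since (10y + 10) − 100 = 10(y − 9), we have |(10y + 10) − 100| = 10|y − 9|.
So 10|y − 9| < eps exactly when |y − 9| < eps/10.
Take delta = eps/10. If 0 < |y − 9| < delta then |(10y + 10) − 100| = 10|y − 9| < 10·(eps/10) = eps.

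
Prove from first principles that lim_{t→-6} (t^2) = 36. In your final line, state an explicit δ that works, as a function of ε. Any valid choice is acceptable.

δ = min(2, ε/14)

Let ε > 0. We seek δ > 0 with 0 < |t + 6| < δ ⇒ |t^2 − 36| < ε.
Factor: t^2 − 36 = (t + 6)(t - 6), so |t^2 − 36| = |t + 6|·|t - 6|.
Restrict δ ≤ 2. Then |t + 6| < 2 gives |t| < 8, so by the triangle inequality |t - 6| ≤ 8 + 6 = 14.
Hence |t^2 − 36| ≤ 14|t + 6|, which is < ε once |t + 6| < ε/14.
Take δ = min(2, ε/14). If 0 < |t + 6| < δ then both bounds hold and |t^2 − 36| ≤ 14|t + 6| < 14·(ε/14) = ε.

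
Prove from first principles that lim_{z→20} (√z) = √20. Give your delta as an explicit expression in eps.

Suppose eps > 0. We want delta > 0 such that 0 < |z − 20| < delta implies |√z − √20| < eps.
Rationalise: √z − √20 = (z − 20)/(√z + √20), so |√z − √20| = |z − 20|/(√z + √20).
Restrict delta ≤ 20 so that |z − 20| < 20 forces z > 0, and then √z + √20 > √20.
Hence |√z − √20| < |z − 20|/√20, which is < eps once |z − 20| < √20·eps.
Take delta = min(20, √20·eps). If 0 < |z − 20| < delta then z > 0 and |√z − √20| < |z − 20|/√20 < eps.

delta = min(20, √20·eps)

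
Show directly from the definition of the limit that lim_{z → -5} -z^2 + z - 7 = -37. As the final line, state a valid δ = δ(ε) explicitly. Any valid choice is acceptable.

Fix ε > 0. We want δ > 0 such that 0 < |z + 5| < δ implies |(-z^2 + z - 7) + 37| < ε.
(-z^2 + z - 7) + 37 = -z^2 + z + 30 = (z + 5)(-z + 6).
So |(-z^2 + z - 7) + 37| = |z + 5|·|-z + 6|.
Assume first that |z + 5| < 1, so |z| < 6. Then |-z + 6| ≤ 6 + 6 = 12.
Hence |(-z^2 + z - 7) + 37| ≤ 12|z + 5| < ε provided |z + 5| < ε/12.
Take δ = min(1, ε/12). Then 0 < |z + 5| < δ gives both |z + 5| < 1 and |z + 5| < ε/12, so |(-z^2 + z - 7) + 37| < ε.

δ = min(1, ε/12)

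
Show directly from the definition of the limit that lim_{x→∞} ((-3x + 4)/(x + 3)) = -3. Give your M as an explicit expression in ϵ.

Let ϵ > 0 be given. We seek M > 0 such that x > M implies |(-3x + 4)/(x + 3) + 3| < ϵ.
(-3x + 4)/(x + 3) + 3 = ((-3x + 4) − (-3)(x + 3)) / ((x + 3)) = 13/((x + 3)).
For x > 0 we have x + 3 > x, so |(-3x + 4)/(x + 3) + 3| = 13/((x + 3)) < 13/(x) = 13/x.
Thus |(-3x + 4)/(x + 3) + 3| < ϵ whenever x > 13/ϵ.
Take M = 13/ϵ. If x > M then |(-3x + 4)/(x + 3) + 3| < 13/x < ϵ.

M = 13/ϵ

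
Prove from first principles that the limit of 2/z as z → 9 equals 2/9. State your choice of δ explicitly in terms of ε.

δ = min(9/2, (81/4)ε)

Let ε > 0 be given. We seek δ > 0 such that 0 < |z − 9| < δ implies |2/z − (2/9)| < ε.
|2/z − (2/9)| = 2·|9 − z|/(9·|z|) = 2|z − 9|/(9|z|).
Require δ ≤ 9/2 so that |z| > 9 − 9/2 = 9/2, hence 9|z| > 81/2.
Then |2/z − (2/9)| < 2|z − 9|/(81/2), which is < ε when |z − 9| < (81/4)ε.
Take δ = min(9/2, (81/4)ε). Then 0 < |z − 9| < δ gives both |z − 9| < 9/2 and |z − 9| < (81/4)ε, so |2/z − (2/9)| < ε.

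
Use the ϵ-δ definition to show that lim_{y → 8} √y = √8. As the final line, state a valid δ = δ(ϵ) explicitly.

δ = min(8, √8·ϵ)

Let ϵ > 0. We want δ > 0 such that 0 < |y − 8| < δ implies |√y − √8| < ϵ.
Rationalise: √y − √8 = (y − 8)/(√y + √8), so |√y − √8| = |y − 8|/(√y + √8).
Restrict δ ≤ 8 so that |y − 8| < 8 forces y > 0, and then √y + √8 > √8.
Hence |√y − √8| < |y − 8|/√8, which is < ϵ once |y − 8| < √8·ϵ.
Take δ = min(8, √8·ϵ). If 0 < |y − 8| < δ then y > 0 and |√y − √8| < |y − 8|/√8 < ϵ.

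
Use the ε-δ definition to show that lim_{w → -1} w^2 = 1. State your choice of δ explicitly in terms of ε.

δ = min(1, ε/3)

Let ε > 0. We seek δ > 0 with 0 < |w + 1| < δ ⇒ |w^2 − 1| < ε.
Factor: w^2 − 1 = (w + 1)(w - 1), so |w^2 − 1| = |w + 1|·|w - 1|.
Impose δ ≤ 1 so that |w| < 2; then |w - 1| ≤ 3.
Hence |w^2 − 1| ≤ 3|w + 1|, which is < ε once |w + 1| < ε/3.
Take δ = min(1, ε/3). If 0 < |w + 1| < δ then both bounds hold and |w^2 − 1| ≤ 3|w + 1| < 3·(ε/3) = ε.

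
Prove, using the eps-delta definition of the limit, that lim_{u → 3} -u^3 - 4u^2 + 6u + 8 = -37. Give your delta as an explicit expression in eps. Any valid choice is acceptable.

delta = min(1, eps/59)

Suppose eps > 0. We want delta > 0 such that 0 < |u − 3| < delta implies |(-u^3 - 4u^2 + 6u + 8) + 37| < eps.
(-u^3 - 4u^2 + 6u + 8) + 37 = -u^3 - 4u^2 + 6u + 45 = (u − 3)(-u^2 - 7u - 15).
So |(-u^3 - 4u^2 + 6u + 8) + 37| = |u − 3|·|-u^2 - 7u - 15|.
Require delta ≤ 1. Then |u − 3| < 1 gives |u| < 4, and by the triangle inequality |-u^2 - 7u - 15| ≤ 4^2 + 7·4 + 15 = 59.
Hence |(-u^3 - 4u^2 + 6u + 8) + 37| ≤ 59|u − 3| < eps provided |u − 3| < eps/59.
Take delta = min(1, eps/59). Then 0 < |u − 3| < delta gives both |u − 3| < 1 and |u − 3| < eps/59, so |(-u^3 - 4u^2 + 6u + 8) + 37| < eps.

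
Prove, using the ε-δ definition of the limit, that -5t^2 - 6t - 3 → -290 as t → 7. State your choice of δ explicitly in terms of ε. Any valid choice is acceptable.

Let ε > 0. We want δ > 0 such that 0 < |t − 7| < δ implies |(-5t^2 - 6t - 3) + 290| < ε.
(-5t^2 - 6t - 3) + 290 = -5t^2 - 6t + 287 = (t − 7)(-5t - 41).
So |(-5t^2 - 6t - 3) + 290| = |t − 7|·|-5t - 41|.
Require δ ≤ 2. Then |t − 7| < 2 gives |t| < 9, and by the triangle inequality |-5t - 41| ≤ 5·9 + 41 = 86.
Hence |(-5t^2 - 6t - 3) + 290| ≤ 86|t − 7| < ε provided |t − 7| < ε/86.
Take δ = min(2, ε/86). Then 0 < |t − 7| < δ gives both |t − 7| < 2 and |t − 7| < ε/86, so |(-5t^2 - 6t - 3) + 290| < ε.

δ = min(2, ε/86)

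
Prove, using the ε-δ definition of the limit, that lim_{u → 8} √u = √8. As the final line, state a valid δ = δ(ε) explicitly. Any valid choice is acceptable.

δ = min(8, √8·ε)

Let ε > 0 be given. We want δ > 0 such that 0 < |u − 8| < δ implies |√u − √8| < ε.
Rationalise: √u − √8 = (u − 8)/(√u + √8), so |√u − √8| = |u − 8|/(√u + √8).
Restrict δ ≤ 8 so that |u − 8| < 8 forces u > 0, and then √u + √8 > √8.
Hence |√u − √8| < |u − 8|/√8, which is < ε once |u − 8| < √8·ε.
Take δ = min(8, √8·ε). If 0 < |u − 8| < δ then u > 0 and |√u − √8| < |u − 8|/√8 < ε.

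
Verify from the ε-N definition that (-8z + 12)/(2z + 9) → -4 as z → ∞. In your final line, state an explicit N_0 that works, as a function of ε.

N_0 = 24/ε

Suppose ε > 0. We seek N_0 > 0 such that z > N_0 implies |(-8z + 12)/(2z + 9) + 4| < ε.
(-8z + 12)/(2z + 9) + 4 = (2(-8z + 12) − (-8)(2z + 9)) / (2(2z + 9)) = 96/(2(2z + 9)).
For z > 0 we have 2z + 9 > 2z, so |(-8z + 12)/(2z + 9) + 4| = 96/(2(2z + 9)) < 96/(2·2z) = 24/z.
Thus |(-8z + 12)/(2z + 9) + 4| < ε whenever z > 24/ε.
Take N_0 = 24/ε. If z > N_0 then |(-8z + 12)/(2z + 9) + 4| < 24/z < ε.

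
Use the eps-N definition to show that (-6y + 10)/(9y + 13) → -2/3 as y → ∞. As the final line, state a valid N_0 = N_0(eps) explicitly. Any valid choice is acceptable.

Suppose eps > 0. We seek N_0 > 0 such that y > N_0 implies |(-6y + 10)/(9y + 13) + 2/3| < eps.
(-6y + 10)/(9y + 13) + 2/3 = (9(-6y + 10) − (-6)(9y + 13)) / (9(9y + 13)) = 168/(9(9y + 13)).
For y > 0 we have 9y + 13 > 9y, so |(-6y + 10)/(9y + 13) + 2/3| = 168/(9(9y + 13)) < 168/(9·9y) = (56/27)/y.
Thus |(-6y + 10)/(9y + 13) + 2/3| < eps whenever y > (56/27)/eps.
Take N_0 = (56/27)/eps. If y > N_0 then |(-6y + 10)/(9y + 13) + 2/3| < (56/27)/y < eps.

N_0 = (56/27)/eps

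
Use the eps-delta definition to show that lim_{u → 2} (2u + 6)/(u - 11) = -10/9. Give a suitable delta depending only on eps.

delta = min(9/2, (81/56)eps)

Let eps > 0. We want delta > 0 with 0 < |u − 2| < delta ⇒ |(2u + 6)/(u - 11) + 10/9| < eps.
Combining over a common denominator, (2u + 6)/(u - 11) + 10/9 = [(2u + 6)·(-9) − 10·(u - 11)] / [(-9)·(u - 11)] = -28(u − 2) / ((-9)(u - 11)).
So |(2u + 6)/(u - 11) + 10/9| = 28|u − 2| / (9·|u − 11|).
Require delta ≤ 9/2, so |u − 11| ≥ |-9| − |u − 2| > 9 − 9/2 = 9/2.
Hence |(2u + 6)/(u - 11) + 10/9| < 28|u − 2|/(9·(9/2)) = (56/81)|u − 2|, which is < eps once |u − 2| < (81/56)eps.
Take delta = min(9/2, (81/56)eps). Then 0 < |u − 2| < delta forces both bounds, so |(2u + 6)/(u - 11) + 10/9| < eps.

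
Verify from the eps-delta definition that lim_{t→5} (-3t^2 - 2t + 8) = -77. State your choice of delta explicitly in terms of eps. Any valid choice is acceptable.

delta = min(2, eps/38)

Suppose eps > 0. We want delta > 0 such that 0 < |t − 5| < delta implies |(-3t^2 - 2t + 8) + 77| < eps.
(-3t^2 - 2t + 8) + 77 = -3t^2 - 2t + 85 = (t − 5)(-3t - 17).
So |(-3t^2 - 2t + 8) + 77| = |t − 5|·|-3t - 17|.
Require delta ≤ 2. Then |t − 5| < 2 gives |t| < 7, and by the triangle inequality |-3t - 17| ≤ 3·7 + 17 = 38.
Hence |(-3t^2 - 2t + 8) + 77| ≤ 38|t − 5| < eps provided |t − 5| < eps/38.
Choosing delta = min(2, eps/38) ensures both conditions, hence |(-3t^2 - 2t + 8) + 77| < eps.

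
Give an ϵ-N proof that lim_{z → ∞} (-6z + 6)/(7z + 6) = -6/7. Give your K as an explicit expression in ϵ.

Let ϵ > 0. We seek K > 0 such that z > K implies |(-6z + 6)/(7z + 6) + 6/7| < ϵ.
(-6z + 6)/(7z + 6) + 6/7 = (7(-6z + 6) − (-6)(7z + 6)) / (7(7z + 6)) = 78/(7(7z + 6)).
For z > 0 we have 7z + 6 > 7z, so |(-6z + 6)/(7z + 6) + 6/7| = 78/(7(7z + 6)) < 78/(7·7z) = (78/49)/z.
Thus |(-6z + 6)/(7z + 6) + 6/7| < ϵ whenever z > (78/49)/ϵ.
Take K = (78/49)/ϵ. If z > K then |(-6z + 6)/(7z + 6) + 6/7| < (78/49)/z < ϵ.

K = (78/49)/ϵ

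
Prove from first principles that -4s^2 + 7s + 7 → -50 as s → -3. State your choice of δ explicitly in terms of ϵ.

δ = min(2, ϵ/39)

Let ϵ > 0. We want δ > 0 such that 0 < |s + 3| < δ implies |(-4s^2 + 7s + 7) + 50| < ϵ.
(-4s^2 + 7s + 7) + 50 = -4s^2 + 7s + 57 = (s + 3)(-4s + 19).
So |(-4s^2 + 7s + 7) + 50| = |s + 3|·|-4s + 19|.
Assume first that |s + 3| < 2, so |s| < 5. Then |-4s + 19| ≤ 4·5 + 19 = 39.
Hence |(-4s^2 + 7s + 7) + 50| ≤ 39|s + 3| < ϵ provided |s + 3| < ϵ/39.
Take δ = min(2, ϵ/39). Then 0 < |s + 3| < δ gives both |s + 3| < 2 and |s + 3| < ϵ/39, so |(-4s^2 + 7s + 7) + 50| < ϵ.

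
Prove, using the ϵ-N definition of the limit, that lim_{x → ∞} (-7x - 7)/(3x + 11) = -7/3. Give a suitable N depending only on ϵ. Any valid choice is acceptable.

N = (56/9)/ϵ

Let ϵ > 0 be given. We seek N > 0 such that x > N implies |(-7x - 7)/(3x + 11) + 7/3| < ϵ.
(-7x - 7)/(3x + 11) + 7/3 = (3(-7x - 7) − (-7)(3x + 11)) / (3(3x + 11)) = 56/(3(3x + 11)).
For x > 0 we have 3x + 11 > 3x, so |(-7x - 7)/(3x + 11) + 7/3| = 56/(3(3x + 11)) < 56/(3·3x) = (56/9)/x.
Thus |(-7x - 7)/(3x + 11) + 7/3| < ϵ whenever x > (56/9)/ϵ.
Take N = (56/9)/ϵ. If x > N then |(-7x - 7)/(3x + 11) + 7/3| < (56/9)/x < ϵ.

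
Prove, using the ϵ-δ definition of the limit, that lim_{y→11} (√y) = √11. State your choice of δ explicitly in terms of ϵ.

δ = min(11, √11·ϵ)

Fix ϵ > 0. We want δ > 0 such that 0 < |y − 11| < δ implies |√y − √11| < ϵ.
Multiplying by the conjugate, |√y − √11| = |y − 11|/(√y + √11).
Restrict δ ≤ 11 so that |y − 11| < 11 forces y > 0, and then √y + √11 > √11.
Hence |√y − √11| < |y − 11|/√11, which is < ϵ once |y − 11| < √11·ϵ.
Take δ = min(11, √11·ϵ). If 0 < |y − 11| < δ then y > 0 and |√y − √11| < |y − 11|/√11 < ϵ.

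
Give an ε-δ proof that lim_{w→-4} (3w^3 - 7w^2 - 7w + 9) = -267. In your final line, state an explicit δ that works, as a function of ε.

Let ε > 0. We want δ > 0 such that 0 < |w + 4| < δ implies |(3w^3 - 7w^2 - 7w + 9) + 267| < ε.
(3w^3 - 7w^2 - 7w + 9) + 267 = 3w^3 - 7w^2 - 7w + 276 = (w + 4)(3w^2 - 19w + 69).
So |(3w^3 - 7w^2 - 7w + 9) + 267| = |w + 4|·|3w^2 - 19w + 69|.
Assume first that |w + 4| < 2, so |w| < 6. Then |3w^2 - 19w + 69| ≤ 3·6^2 + 19·6 + 69 = 291.
Hence |(3w^3 - 7w^2 - 7w + 9) + 267| ≤ 291|w + 4| < ε provided |w + 4| < ε/291.
Choosing δ = min(2, ε/291) ensures both conditions, hence |(3w^3 - 7w^2 - 7w + 9) + 267| < ε.

δ = min(2, ε/291)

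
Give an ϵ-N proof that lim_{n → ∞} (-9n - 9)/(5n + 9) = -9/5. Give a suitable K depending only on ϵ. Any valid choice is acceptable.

Let ϵ > 0 be given. For n ≥ 1, |(-9n - 9)/(5n + 9) + 9/5| = |36|/(5(5n + 9)) = 36/(5(5n + 9)).
Since 5n + 9 ≥ 5n for n ≥ 1, this is ≤ 36/(5·5n) = (36/25)/n.
So |(-9n - 9)/(5n + 9) + 9/5| < ϵ whenever n > (36/25)/ϵ.
Take K = (36/25)/ϵ. If n > K then |(-9n - 9)/(5n + 9) + 9/5| ≤ (36/25)/n < ϵ.

K = (36/25)/ϵ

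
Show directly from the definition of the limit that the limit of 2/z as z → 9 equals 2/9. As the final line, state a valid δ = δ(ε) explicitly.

Suppose ε > 0. We seek δ > 0 such that 0 < |z − 9| < δ implies |2/z − (2/9)| < ε.
|2/z − (2/9)| = 2·|9 − z|/(9·|z|) = 2|z − 9|/(9|z|).
Require δ ≤ 9/2 so that |z| > 9 − 9/2 = 9/2, hence 9|z| > 81/2.
Then |2/z − (2/9)| < 2|z − 9|/(81/2), which is < ε when |z − 9| < (81/4)ε.
Take δ = min(9/2, (81/4)ε). Then 0 < |z − 9| < δ gives both |z − 9| < 9/2 and |z − 9| < (81/4)ε, so |2/z − (2/9)| < ε.

δ = min(9/2, (81/4)ε)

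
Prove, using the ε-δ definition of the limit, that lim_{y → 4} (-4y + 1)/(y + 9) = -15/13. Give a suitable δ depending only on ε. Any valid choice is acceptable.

δ = min(13/2, (169/74)ε)

Let ε > 0 be given. We want δ > 0 with 0 < |y − 4| < δ ⇒ |(-4y + 1)/(y + 9) + 15/13| < ε.
Combining over a common denominator, (-4y + 1)/(y + 9) + 15/13 = [(-4y + 1)·13 − (-15)·(y + 9)] / [13·(y + 9)] = -37(y − 4) / (13(y + 9)).
So |(-4y + 1)/(y + 9) + 15/13| = 37|y − 4| / (13·|y + 9|).
Require δ ≤ 13/2, so |y + 9| ≥ |13| − |y − 4| > 13 − 13/2 = 13/2.
Hence |(-4y + 1)/(y + 9) + 15/13| < 37|y − 4|/(13·(13/2)) = (74/169)|y − 4|, which is < ε once |y − 4| < (169/74)ε.
Take δ = min(13/2, (169/74)ε). Then 0 < |y − 4| < δ forces both bounds, so |(-4y + 1)/(y + 9) + 15/13| < ε.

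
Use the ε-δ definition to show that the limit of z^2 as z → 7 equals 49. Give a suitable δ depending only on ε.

δ = min(1, ε/15)

Fix ε > 0. We seek δ > 0 with 0 < |z − 7| < δ ⇒ |z^2 − 49| < ε.
Factor: z^2 − 49 = (z − 7)(z + 7), so |z^2 − 49| = |z − 7|·|z + 7|.
Restrict δ ≤ 1. Then |z − 7| < 1 gives |z| < 8, so by the triangle inequality |z + 7| ≤ 8 + 7 = 15.
Hence |z^2 − 49| ≤ 15|z − 7|, which is < ε once |z − 7| < ε/15.
Take δ = min(1, ε/15). If 0 < |z − 7| < δ then both bounds hold and |z^2 − 49| ≤ 15|z − 7| < 15·(ε/15) = ε.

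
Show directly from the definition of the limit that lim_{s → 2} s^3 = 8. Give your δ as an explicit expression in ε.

δ = min(2, ε/28)

Suppose ε > 0. We seek δ > 0 with 0 < |s − 2| < δ ⇒ |s^3 − 8| < ε.
Factor: s^3 − 8 = (s − 2)(s^2 + 2s + 4), so |s^3 − 8| = |s − 2|·|s^2 + 2s + 4|.
Impose δ ≤ 2 so that |s| < 4; then |s^2 + 2s + 4| ≤ 28.
Hence |s^3 − 8| ≤ 28|s − 2|, which is < ε once |s − 2| < ε/28.
Take δ = min(2, ε/28). If 0 < |s − 2| < δ then both bounds hold and |s^3 − 8| ≤ 28|s − 2| < 28·(ε/28) = ε.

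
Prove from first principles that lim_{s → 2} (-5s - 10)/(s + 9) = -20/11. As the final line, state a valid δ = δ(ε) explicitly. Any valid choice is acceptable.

δ = min(11/2, (121/70)ε)

Let ε > 0 be given. We want δ > 0 with 0 < |s − 2| < δ ⇒ |(-5s - 10)/(s + 9) + 20/11| < ε.
Combining over a common denominator, (-5s - 10)/(s + 9) + 20/11 = [(-5s - 10)·11 − (-20)·(s + 9)] / [11·(s + 9)] = -35(s − 2) / (11(s + 9)).
So |(-5s - 10)/(s + 9) + 20/11| = 35|s − 2| / (11·|s + 9|).
Require δ ≤ 11/2, so |s + 9| ≥ |11| − |s − 2| > 11 − 11/2 = 11/2.
Hence |(-5s - 10)/(s + 9) + 20/11| < 35|s − 2|/(11·(11/2)) = (70/121)|s − 2|, which is < ε once |s − 2| < (121/70)ε.
Take δ = min(11/2, (121/70)ε). Then 0 < |s − 2| < δ forces both bounds, so |(-5s - 10)/(s + 9) + 20/11| < ε.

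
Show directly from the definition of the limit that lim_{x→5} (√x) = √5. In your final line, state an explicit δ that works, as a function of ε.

δ = min(5, √5·ε)

Let ε > 0 be given. We want δ > 0 such that 0 < |x − 5| < δ implies |√x − √5| < ε.
Rationalise: √x − √5 = (x − 5)/(√x + √5), so |√x − √5| = |x − 5|/(√x + √5).
Restrict δ ≤ 5 so that |x − 5| < 5 forces x > 0, and then √x + √5 > √5.
Hence |√x − √5| < |x − 5|/√5, which is < ε once |x − 5| < √5·ε.
Take δ = min(5, √5·ε). If 0 < |x − 5| < δ then x > 0 and |√x − √5| < |x − 5|/√5 < ε.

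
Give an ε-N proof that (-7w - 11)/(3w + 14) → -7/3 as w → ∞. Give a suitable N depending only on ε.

Let ε > 0. We seek N > 0 such that w > N implies |(-7w - 11)/(3w + 14) + 7/3| < ε.
(-7w - 11)/(3w + 14) + 7/3 = (3(-7w - 11) − (-7)(3w + 14)) / (3(3w + 14)) = 65/(3(3w + 14)).
For w > 0 we have 3w + 14 > 3w, so |(-7w - 11)/(3w + 14) + 7/3| = 65/(3(3w + 14)) < 65/(3·3w) = (65/9)/w.
Thus |(-7w - 11)/(3w + 14) + 7/3| < ε whenever w > (65/9)/ε.
Take N = (65/9)/ε. If w > N then |(-7w - 11)/(3w + 14) + 7/3| < (65/9)/w < ε.

N = (65/9)/ε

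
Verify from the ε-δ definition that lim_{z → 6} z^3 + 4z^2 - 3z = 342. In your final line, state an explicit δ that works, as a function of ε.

δ = min(1, ε/176)

Let ε > 0. We want δ > 0 such that 0 < |z − 6| < δ implies |(z^3 + 4z^2 - 3z) − 342| < ε.
(z^3 + 4z^2 - 3z) − 342 = z^3 + 4z^2 - 3z - 342 = (z − 6)(z^2 + 10z + 57).
So |(z^3 + 4z^2 - 3z) − 342| = |z − 6|·|z^2 + 10z + 57|.
Require δ ≤ 1. Then |z − 6| < 1 gives |z| < 7, and by the triangle inequality |z^2 + 10z + 57| ≤ 7^2 + 10·7 + 57 = 176.
Hence |(z^3 + 4z^2 - 3z) − 342| ≤ 176|z − 6| < ε provided |z − 6| < ε/176.
Take δ = min(1, ε/176). Then 0 < |z − 6| < δ gives both |z − 6| < 1 and |z − 6| < ε/176, so |(z^3 + 4z^2 - 3z) − 342| < ε.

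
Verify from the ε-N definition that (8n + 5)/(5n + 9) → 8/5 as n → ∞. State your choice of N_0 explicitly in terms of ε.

N_0 = (47/25)/ε

Fix ε > 0. For n ≥ 1, |(8n + 5)/(5n + 9) − (8/5)| = |-47|/(5(5n + 9)) = 47/(5(5n + 9)).
Since 5n + 9 ≥ 5n for n ≥ 1, this is ≤ 47/(5·5n) = (47/25)/n.
So |(8n + 5)/(5n + 9) − (8/5)| < ε whenever n > (47/25)/ε.
Take N_0 = (47/25)/ε. If n > N_0 then |(8n + 5)/(5n + 9) − (8/5)| ≤ (47/25)/n < ε.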